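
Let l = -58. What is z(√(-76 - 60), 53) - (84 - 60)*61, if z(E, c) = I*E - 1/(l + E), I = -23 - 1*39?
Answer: (-93343*I + 4264*√34)/(2*(√34 + 29*I)) ≈ -1464.0 - 723.04*I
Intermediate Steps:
I = -62 (I = -23 - 39 = -62)
z(E, c) = -1/(-58 + E) - 62*E (z(E, c) = -62*E - 1/(-58 + E) = -1/(-58 + E) - 62*E)
z(√(-76 - 60), 53) - (84 - 60)*61 = (-1 - 62*(√(-76 - 60))² + 3596*√(-76 - 60))/(-58 + √(-76 - 60)) - (84 - 60)*61 = (-1 - 62*(√(-136))² + 3596*√(-136))/(-58 + √(-136)) - 24*61 = (-1 - 62*(2*I*√34)² + 3596*(2*I*√34))/(-58 + 2*I*√34) - 1*1464 = (-1 - 62*(-136) + 7192*I*√34)/(-58 + 2*I*√34) - 1464 = (-1 + 8432 + 7192*I*√34)/(-58 + 2*I*√34) - 1464 = (8431 + 7192*I*√34)/(-58 + 2*I*√34) - 1464 = -1464 + (8431 + 7192*I*√34)/(-58 + 2*I*√34)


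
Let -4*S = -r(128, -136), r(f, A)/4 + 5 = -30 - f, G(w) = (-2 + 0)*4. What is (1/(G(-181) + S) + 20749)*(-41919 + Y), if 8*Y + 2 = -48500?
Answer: -340485983153/342 ≈ -9.9557e+8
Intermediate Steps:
Y = -24251/4 (Y = -¼ + (⅛)*(-48500) = -¼ - 12125/2 = -24251/4 ≈ -6062.8)
G(w) = -8 (G(w) = -2*4 = -8)
r(f, A) = -140 - 4*f (r(f, A) = -20 + 4*(-30 - f) = -20 + (-120 - 4*f) = -140 - 4*f)
S = -163 (S = -(-1)*(-140 - 4*128)/4 = -(-1)*(-140 - 512)/4 = -(-1)*(-652)/4 = -¼*652 = -163)
(1/(G(-181) + S) + 20749)*(-41919 + Y) = (1/(-8 - 163) + 20749)*(-41919 - 24251/4) = (1/(-171) + 20749)*(-191927/4) = (-1/171 + 20749)*(-191927/4) = (3548078/171)*(-191927/4) = -340485983153/342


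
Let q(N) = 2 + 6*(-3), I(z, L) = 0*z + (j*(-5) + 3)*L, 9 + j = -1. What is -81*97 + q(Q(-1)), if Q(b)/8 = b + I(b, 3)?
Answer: -7873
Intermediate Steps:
j = -10 (j = -9 - 1 = -10)
I(z, L) = 53*L (I(z, L) = 0*z + (-10*(-5) + 3)*L = 0 + (50 + 3)*L = 0 + 53*L = 53*L)
Q(b) = 1272 + 8*b (Q(b) = 8*(b + 53*3) = 8*(b + 159) = 8*(159 + b) = 1272 + 8*b)
q(N) = -16 (q(N) = 2 - 18 = -16)
-81*97 + q(Q(-1)) = -81*97 - 16 = -7857 - 16 = -7873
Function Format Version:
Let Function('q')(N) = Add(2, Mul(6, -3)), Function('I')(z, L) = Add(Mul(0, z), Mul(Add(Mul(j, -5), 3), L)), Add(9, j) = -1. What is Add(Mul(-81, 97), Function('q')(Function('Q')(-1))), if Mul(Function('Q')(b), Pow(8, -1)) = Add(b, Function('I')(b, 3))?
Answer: -7873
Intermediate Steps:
j = -10 (j = Add(-9, -1) = -10)
Function('I')(z, L) = Mul(53, L) (Function('I')(z, L) = Add(Mul(0, z), Mul(Add(Mul(-10, -5), 3), L)) = Add(0, Mul(Add(50, 3), L)) = Add(0, Mul(53, L)) = Mul(53, L))
Function('Q')(b) = Add(1272, Mul(8, b)) (Function('Q')(b) = Mul(8, Add(b, Mul(53, 3))) = Mul(8, Add(b, 159)) = Mul(8, Add(159, b)) = Add(1272, Mul(8, b)))
Function('q')(N) = -16 (Function('q')(N) = Add(2, -18) = -16)
Add(Mul(-81, 97), Function('q')(Function('Q')(-1))) = Add(Mul(-81, 97), -16) = Add(-7857, -16) = -7873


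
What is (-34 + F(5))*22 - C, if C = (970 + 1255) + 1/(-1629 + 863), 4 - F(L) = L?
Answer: -2294169/766 ≈ -2995.0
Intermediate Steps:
F(L) = 4 - L
C = 1704349/766 (C = 2225 + 1/(-766) = 2225 - 1/766 = 1704349/766 ≈ 2225.0)
(-34 + F(5))*22 - C = (-34 + (4 - 1*5))*22 - 1*1704349/766 = (-34 + (4 - 5))*22 - 1704349/766 = (-34 - 1)*22 - 1704349/766 = -35*22 - 1704349/766 = -770 - 1704349/766 = -2294169/766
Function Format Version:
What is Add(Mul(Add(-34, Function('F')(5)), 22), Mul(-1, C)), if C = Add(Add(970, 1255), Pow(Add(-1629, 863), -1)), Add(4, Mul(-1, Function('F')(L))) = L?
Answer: Rational(-2294169, 766) ≈ -2995.0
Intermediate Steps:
Function('F')(L) = Add(4, Mul(-1, L))
C = Rational(1704349, 766) (C = Add(2225, Pow(-766, -1)) = Add(2225, Rational(-1, 766)) = Rational(1704349, 766) ≈ 2225.0)
Add(Mul(Add(-34, Function('F')(5)), 22), Mul(-1, C)) = Add(Mul(Add(-34, Add(4, Mul(-1, 5))), 22), Mul(-1, Rational(1704349, 766))) = Add(Mul(Add(-34, Add(4, -5)), 22), Rational(-1704349, 766)) = Add(Mul(Add(-34, -1), 22), Rational(-1704349, 766)) = Add(Mul(-35, 22), Rational(-1704349, 766)) = Add(-770, Rational(-1704349, 766)) = Rational(-2294169, 766)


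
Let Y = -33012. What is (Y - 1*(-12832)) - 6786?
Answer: -26966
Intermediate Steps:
(Y - 1*(-12832)) - 6786 = (-33012 - 1*(-12832)) - 6786 = (-33012 + 12832) - 6786 = -20180 - 6786 = -26966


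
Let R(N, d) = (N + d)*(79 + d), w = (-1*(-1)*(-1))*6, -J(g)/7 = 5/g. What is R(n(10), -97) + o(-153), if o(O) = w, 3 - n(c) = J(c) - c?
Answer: 1443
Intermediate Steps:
J(g) = -35/g
w = -6 (w = (1*(-1))*6 = -1*6 = -6)
n(c) = 3 + c + 35/c (n(c) = 3 - (-35/c - c) = 3 - (-c - 35/c) = 3 + (c + 35/c) = 3 + c + 35/c)
o(O) = -6
R(N, d) = (79 + d)*(N + d)
R(n(10), -97) + o(-153) = ((-97)² + 79*(3 + 10 + 35/10) + 79*(-97) + (3 + 10 + 35/10)*(-97)) - 6 = (9409 + 79*(3 + 10 + 35*(⅒)) - 7663 + (3 + 10 + 35*(⅒))*(-97)) - 6 = (9409 + 79*(3 + 10 + 7/2) - 7663 + (3 + 10 + 7/2)*(-97)) - 6 = (9409 + 79*(33/2) - 7663 + (33/2)*(-97)) - 6 = (9409 + 2607/2 - 7663 - 3201/2) - 6 = 1449 - 6 = 1443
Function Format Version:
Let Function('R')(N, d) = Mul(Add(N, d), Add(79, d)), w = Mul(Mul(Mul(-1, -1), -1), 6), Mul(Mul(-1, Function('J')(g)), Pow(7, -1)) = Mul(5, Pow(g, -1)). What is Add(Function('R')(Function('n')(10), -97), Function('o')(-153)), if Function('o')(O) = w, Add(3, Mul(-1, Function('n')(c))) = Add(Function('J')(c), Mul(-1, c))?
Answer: 1443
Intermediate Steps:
Function('J')(g) = Mul(-35, Pow(g, -1)) (Function('J')(g) = Mul(-7, Mul(5, Pow(g, -1))) = Mul(-35, Pow(g, -1)))
w = -6 (w = Mul(Mul(1, -1), 6) = Mul(-1, 6) = -6)
Function('n')(c) = Add(3, c, Mul(35, Pow(c, -1))) (Function('n')(c) = Add(3, Mul(-1, Add(Mul(-35, Pow(c, -1)), Mul(-1, c)))) = Add(3, Mul(-1, Add(Mul(-1, c), Mul(-35, Pow(c, -1))))) = Add(3, Add(c, Mul(35, Pow(c, -1)))) = Add(3, c, Mul(35, Pow(c, -1))))
Function('o')(O) = -6
Function('R')(N, d) = Mul(Add(79, d), Add(N, d))
Add(Function('R')(Function('n')(10), -97), Function('o')(-153)) = Add(Add(Pow(-97, 2), Mul(79, Add(3, 10, Mul(35, Pow(10, -1)))), Mul(79, -97), Mul(Add(3, 10, Mul(35, Pow(10, -1))), -97)), -6) = Add(Add(9409, Mul(79, Add(3, 10, Mul(35, Rational(1, 10)))), -7663, Mul(Add(3, 10, Mul(35, Rational(1, 10))), -97)), -6) = Add(Add(9409, Mul(79, Add(3, 10, Rational(7, 2))), -7663, Mul(Add(3, 10, Rational(7, 2)), -97)), -6) = Add(Add(9409, Mul(79, Rational(33, 2)), -7663, Mul(Rational(33, 2), -97)), -6) = Add(Add(9409, Rational(2607, 2), -7663, Rational(-3201, 2)), -6) = Add(1449, -6) = 1443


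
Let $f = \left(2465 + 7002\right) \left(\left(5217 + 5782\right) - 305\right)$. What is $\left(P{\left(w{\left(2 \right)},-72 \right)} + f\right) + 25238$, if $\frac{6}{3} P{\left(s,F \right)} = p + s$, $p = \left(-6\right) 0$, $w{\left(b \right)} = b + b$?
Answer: $101265338$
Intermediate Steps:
$w{\left(b \right)} = 2 b$
$f = 101240098$ ($f = 9467 \left(10999 - 305\right) = 9467 \cdot 10694 = 101240098$)
$p = 0$
$P{\left(s,F \right)} = \frac{s}{2}$ ($P{\left(s,F \right)} = \frac{0 + s}{2} = \frac{s}{2}$)
$\left(P{\left(w{\left(2 \right)},-72 \right)} + f\right) + 25238 = \left(\frac{2 \cdot 2}{2} + 101240098\right) + 25238 = \left(\frac{1}{2} \cdot 4 + 101240098\right) + 25238 = \left(2 + 101240098\right) + 25238 = 101240100 + 25238 = 101265338$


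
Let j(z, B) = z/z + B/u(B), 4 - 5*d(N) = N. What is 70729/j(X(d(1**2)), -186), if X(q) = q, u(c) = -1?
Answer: 70729/187 ≈ 378.23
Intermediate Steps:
d(N) = 4/5 - N/5
j(z, B) = 1 - B (j(z, B) = z/z + B/(-1) = 1 + B*(-1) = 1 - B)
70729/j(X(d(1**2)), -186) = 70729/(1 - 1*(-186)) = 70729/(1 + 186) = 70729/187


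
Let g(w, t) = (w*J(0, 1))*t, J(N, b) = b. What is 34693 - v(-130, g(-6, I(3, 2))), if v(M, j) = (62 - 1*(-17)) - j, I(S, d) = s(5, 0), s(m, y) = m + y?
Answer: 34584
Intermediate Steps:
I(S, d) = 5 (I(S, d) = 5 + 0 = 5)
g(w, t) = t*w (g(w, t) = (w*1)*t = w*t = t*w)
v(M, j) = 79 - j (v(M, j) = (62 + 17) - j = 79 - j)
34693 - v(-130, g(-6, I(3, 2))) = 34693 - (79 - 5*(-6)) = 34693 - (79 - 1*(-30)) = 34693 - (79 + 30) = 34693 - 1*109 = 34693 - 109 = 34584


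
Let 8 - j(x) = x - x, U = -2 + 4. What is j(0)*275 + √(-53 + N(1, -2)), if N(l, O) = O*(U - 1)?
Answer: 2200 + I*√55 ≈ 2200.0 + 7.4162*I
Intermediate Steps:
U = 2
N(l, O) = O (N(l, O) = O*(2 - 1) = O*1 = O)
j(x) = 8 (j(x) = 8 - (x - x) = 8 - 1*0 = 8 + 0 = 8)
j(0)*275 + √(-53 + N(1, -2)) = 8*275 + √(-53 - 2) = 2200 + √(-55) = 2200 + I*√55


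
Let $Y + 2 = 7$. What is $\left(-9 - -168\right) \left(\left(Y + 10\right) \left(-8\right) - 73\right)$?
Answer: $-30687$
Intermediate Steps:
$Y = 5$ ($Y = -2 + 7 = 5$)
$\left(-9 - -168\right) \left(\left(Y + 10\right) \left(-8\right) - 73\right) = \left(-9 - -168\right) \left(\left(5 + 10\right) \left(-8\right) - 73\right) = \left(-9 + 168\right) \left(15 \left(-8\right) - 73\right) = 159 \left(-120 - 73\right) = 159 \left(-193\right) = -30687$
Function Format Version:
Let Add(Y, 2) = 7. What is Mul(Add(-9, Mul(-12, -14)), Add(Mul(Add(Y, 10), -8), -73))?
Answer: -30687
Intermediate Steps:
Y = 5 (Y = Add(-2, 7) = 5)
Mul(Add(-9, Mul(-12, -14)), Add(Mul(Add(Y, 10), -8), -73)) = Mul(Add(-9, Mul(-12, -14)), Add(Mul(Add(5, 10), -8), -73)) = Mul(Add(-9, 168), Add(Mul(15, -8), -73)) = Mul(159, Add(-120, -73)) = Mul(159, -193) = -30687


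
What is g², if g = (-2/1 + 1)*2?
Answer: 4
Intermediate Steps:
g = -2 (g = (-2*1 + 1)*2 = (-2 + 1)*2 = -1*2 = -2)
g² = (-2)² = 4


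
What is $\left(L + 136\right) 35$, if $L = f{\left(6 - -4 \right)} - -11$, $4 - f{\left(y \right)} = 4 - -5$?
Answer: $4970$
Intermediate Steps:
$f{\left(y \right)} = -5$ ($f{\left(y \right)} = 4 - \left(4 - -5\right) = 4 - \left(4 + 5\right) = 4 - 9 = -5$)
$L = 6$ ($L = -5 - -11 = -5 + 11 = 6$)
$\left(L + 136\right) 35 = \left(6 + 136\right) 35 = 142 \cdot 35 = 4970$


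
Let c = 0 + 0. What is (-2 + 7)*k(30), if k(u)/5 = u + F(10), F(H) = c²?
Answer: 750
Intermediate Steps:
c = 0
F(H) = 0 (F(H) = 0² = 0)
k(u) = 5*u (k(u) = 5*(u + 0) = 5*u)
(-2 + 7)*k(30) = (-2 + 7)*(5*30) = 5*150 = 750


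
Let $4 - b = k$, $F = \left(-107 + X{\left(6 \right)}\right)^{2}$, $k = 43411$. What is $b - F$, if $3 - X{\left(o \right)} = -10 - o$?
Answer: $-51151$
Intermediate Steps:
$X{\left(o \right)} = 13 + o$ ($X{\left(o \right)} = 3 - \left(-10 - o\right) = 3 + \left(10 + o\right) = 13 + o$)
$F = 7744$ ($F = \left(-107 + \left(13 + 6\right)\right)^{2} = \left(-107 + 19\right)^{2} = \left(-88\right)^{2} = 7744$)
$b = -43407$ ($b = 4 - 43411 = -43407$)
$b - F = -43407 - 7744 = -51151$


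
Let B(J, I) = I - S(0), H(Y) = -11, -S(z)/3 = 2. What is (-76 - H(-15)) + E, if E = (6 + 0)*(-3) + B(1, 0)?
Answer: -77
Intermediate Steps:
S(z) = -6 (S(z) = -3*2 = -6)
B(J, I) = 6 + I (B(J, I) = I - 1*(-6) = I + 6 = 6 + I)
E = -12 (E = (6 + 0)*(-3) + (6 + 0) = 6*(-3) + 6 = -18 + 6 = -12)
(-76 - H(-15)) + E = (-76 - 1*(-11)) - 12 = (-76 + 11) - 12 = -65 - 12 = -77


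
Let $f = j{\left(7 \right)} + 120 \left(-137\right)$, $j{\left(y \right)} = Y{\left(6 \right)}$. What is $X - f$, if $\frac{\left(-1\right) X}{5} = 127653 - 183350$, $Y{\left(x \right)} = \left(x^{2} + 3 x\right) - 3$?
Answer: $294874$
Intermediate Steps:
$Y{\left(x \right)} = -3 + x^{2} + 3 x$
$j{\left(y \right)} = 51$ ($j{\left(y \right)} = -3 + 6^{2} + 3 \cdot 6 = -3 + 36 + 18 = 51$)
$X = 278485$ ($X = - 5 \left(127653 - 183350\right) = \left(-5\right) \left(-55697\right) = 278485$)
$f = -16389$ ($f = 51 + 120 \left(-137\right) = 51 - 16440 = -16389$)
$X - f = 278485 - -16389 = 278485 + 16389 = 294874$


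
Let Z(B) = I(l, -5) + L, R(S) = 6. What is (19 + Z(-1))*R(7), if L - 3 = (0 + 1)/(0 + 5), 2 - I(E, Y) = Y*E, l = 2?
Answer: 1026/5 ≈ 205.20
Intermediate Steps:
I(E, Y) = 2 - E*Y (I(E, Y) = 2 - Y*E = 2 - E*Y)
L = 16/5 (L = 3 + (0 + 1)/(0 + 5) = 3 + 1/5 = 3 + 1*(⅕) = 3 + ⅕ = 16/5 ≈ 3.2000)
Z(B) = 76/5 (Z(B) = (2 - 1*2*(-5)) + 16/5 = (2 + 10) + 16/5 = 12 + 16/5 = 76/5)
(19 + Z(-1))*R(7) = (19 + 76/5)*6 = (171/5)*6 = 1026/5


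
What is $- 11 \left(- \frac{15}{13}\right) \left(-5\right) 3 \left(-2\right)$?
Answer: $\frac{4950}{13} \approx 380.77$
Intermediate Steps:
$- 11 \left(- \frac{15}{13}\right) \left(-5\right) 3 \left(-2\right) = - 11 \left(\left(-15\right) \frac{1}{13}\right) \left(\left(-15\right) \left(-2\right)\right) = \left(-11\right) \left(- \frac{15}{13}\right) 30 = \frac{165}{13} \cdot 30 = \frac{4950}{13}$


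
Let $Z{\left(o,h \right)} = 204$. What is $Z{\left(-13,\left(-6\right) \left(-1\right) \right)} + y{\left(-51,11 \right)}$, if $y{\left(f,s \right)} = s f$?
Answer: $-357$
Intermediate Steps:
$y{\left(f,s \right)} = f s$
$Z{\left(-13,\left(-6\right) \left(-1\right) \right)} + y{\left(-51,11 \right)} = 204 - 561 = -357$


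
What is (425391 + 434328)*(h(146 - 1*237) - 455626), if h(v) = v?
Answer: -391788563523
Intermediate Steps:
(425391 + 434328)*(h(146 - 1*237) - 455626) = (425391 + 434328)*((146 - 1*237) - 455626) = 859719*((146 - 237) - 455626) = 859719*(-91 - 455626) = 859719*(-455717) = -391788563523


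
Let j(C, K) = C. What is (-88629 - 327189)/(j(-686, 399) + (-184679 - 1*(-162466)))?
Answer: 138606/7633 ≈ 18.159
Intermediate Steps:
(-88629 - 327189)/(j(-686, 399) + (-184679 - 1*(-162466))) = (-88629 - 327189)/(-686 + (-184679 - 1*(-162466))) = -415818/(-686 + (-184679 + 162466)) = -415818/(-686 - 22213) = -415818/(-22899) = -415818*(-1/22899) = 138606/7633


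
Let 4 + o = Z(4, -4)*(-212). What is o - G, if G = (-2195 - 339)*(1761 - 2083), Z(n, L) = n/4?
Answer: -816164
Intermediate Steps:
Z(n, L) = n/4 (Z(n, L) = n*(1/4) = n/4)
o = -216 (o = -4 + ((1/4)*4)*(-212) = -4 + 1*(-212) = -4 - 212 = -216)
G = 815948 (G = -2534*(-322) = 815948)
o - G = -216 - 1*815948 = -216 - 815948 = -816164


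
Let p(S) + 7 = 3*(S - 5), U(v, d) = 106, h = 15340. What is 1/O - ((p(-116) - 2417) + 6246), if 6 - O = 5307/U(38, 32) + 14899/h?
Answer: -126656307623/36616217 ≈ -3459.0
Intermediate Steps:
p(S) = -22 + 3*S (p(S) = -7 + 3*(S - 5) = -7 + 3*(-5 + S) = -7 + (-15 + 3*S) = -22 + 3*S)
O = -36616217/813020 (O = 6 - (5307/106 + 14899/15340) = 6 - 1*41494337/813020 = 6 - 41494337/813020 = -36616217/813020 ≈ -45.037)
1/O - ((p(-116) - 2417) + 6246) = 1/(-36616217/813020) - (((-22 + 3*(-116)) - 2417) + 6246) = -813020/36616217 - (((-22 - 348) - 2417) + 6246) = -813020/36616217 - ((-370 - 2417) + 6246) = -813020/36616217 - (-2787 + 6246) = -813020/36616217 - 1*3459 = -813020/36616217 - 3459 = -126656307623/36616217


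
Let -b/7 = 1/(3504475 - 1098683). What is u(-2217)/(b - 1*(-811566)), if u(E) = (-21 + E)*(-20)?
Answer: 21536649984/390491798053 ≈ 0.055153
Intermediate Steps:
b = -7/2405792 (b = -7/(3504475 - 1098683) = -7/2405792 ≈ -2.9096e-6)
u(E) = 420 - 20*E
u(-2217)/(b - 1*(-811566)) = (420 - 20*(-2217))/(-7/2405792 - 1*(-811566)) = (420 + 44340)/(-7/2405792 + 811566) = 44760/(1952458990265/2405792) = 44760*(2405792/1952458990265) = 21536649984/390491798053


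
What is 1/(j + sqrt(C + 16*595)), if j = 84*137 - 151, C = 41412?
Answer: 11357/128930517 - 2*sqrt(12733)/128930517 ≈ 8.6336e-5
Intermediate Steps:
j = 11357 (j = 11508 - 151 = 11357)
1/(j + sqrt(C + 16*595)) = 1/(11357 + sqrt(41412 + 16*595)) = 1/(11357 + sqrt(41412 + 9520)) = 1/(11357 + sqrt(50932)) = 1/(11357 + 2*sqrt(12733))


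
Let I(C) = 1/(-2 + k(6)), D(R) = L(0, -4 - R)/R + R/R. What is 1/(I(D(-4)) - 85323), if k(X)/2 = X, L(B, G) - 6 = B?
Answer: -10/853229 ≈ -1.1720e-5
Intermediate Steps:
L(B, G) = 6 + B
k(X) = 2*X
D(R) = 1 + 6/R (D(R) = (6 + 0)/R + R/R = 6/R + 1 = 1 + 6/R)
I(C) = ⅒ (I(C) = 1/(-2 + 2*6) = 1/(-2 + 12) = 1/10 = ⅒)
1/(I(D(-4)) - 85323) = 1/(⅒ - 85323) = 1/(-853229/10) = -10/853229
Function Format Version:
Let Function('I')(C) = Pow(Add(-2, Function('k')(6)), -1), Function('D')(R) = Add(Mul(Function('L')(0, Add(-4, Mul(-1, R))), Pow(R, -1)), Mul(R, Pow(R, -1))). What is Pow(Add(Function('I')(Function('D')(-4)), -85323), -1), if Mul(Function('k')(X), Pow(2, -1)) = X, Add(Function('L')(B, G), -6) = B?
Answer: Rational(-10, 853229) ≈ -1.1720e-5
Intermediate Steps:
Function('L')(B, G) = Add(6, B)
Function('k')(X) = Mul(2, X)
Function('D')(R) = Add(1, Mul(6, Pow(R, -1))) (Function('D')(R) = Add(Mul(Add(6, 0), Pow(R, -1)), Mul(R, Pow(R, -1))) = Add(Mul(6, Pow(R, -1)), 1) = Add(1, Mul(6, Pow(R, -1))))
Function('I')(C) = Rational(1, 10) (Function('I')(C) = Pow(Add(-2, Mul(2, 6)), -1) = Pow(Add(-2, 12), -1) = Pow(10, -1) = Rational(1, 10))
Pow(Add(Function('I')(Function('D')(-4)), -85323), -1) = Pow(Add(Rational(1, 10), -85323), -1) = Pow(Rational(-853229, 10), -1) = Rational(-10, 853229)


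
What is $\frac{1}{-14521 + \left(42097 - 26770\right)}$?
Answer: $\frac{1}{806} \approx 0.0012407$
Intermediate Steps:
$\frac{1}{-14521 + \left(42097 - 26770\right)} = \frac{1}{-14521 + 15327} = \frac{1}{806}$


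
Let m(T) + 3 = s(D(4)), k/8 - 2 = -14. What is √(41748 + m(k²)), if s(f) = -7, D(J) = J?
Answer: √41738 ≈ 204.30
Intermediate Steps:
k = -96 (k = 16 + 8*(-14) = 16 - 112 = -96)
m(T) = -10 (m(T) = -3 - 7 = -10)
√(41748 + m(k²)) = √(41748 - 10) = √41738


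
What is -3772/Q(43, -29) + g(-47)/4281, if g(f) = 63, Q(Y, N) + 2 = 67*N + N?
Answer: 2712049/1408449 ≈ 1.9256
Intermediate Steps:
Q(Y, N) = -2 + 68*N (Q(Y, N) = -2 + (67*N + N) = -2 + 68*N)
-3772/Q(43, -29) + g(-47)/4281 = -3772/(-2 + 68*(-29)) + 63/4281 = -3772/(-2 - 1972) + 63*(1/4281) = -3772/(-1974) + 21/1427 = -3772*(-1/1974) + 21/1427 = 1886/987 + 21/1427 = 2712049/1408449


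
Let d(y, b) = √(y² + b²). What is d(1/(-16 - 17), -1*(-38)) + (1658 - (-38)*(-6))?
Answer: 1430 + √1572517/33 ≈ 1468.0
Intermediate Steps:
d(y, b) = √(b² + y²)
d(1/(-16 - 17), -1*(-38)) + (1658 - (-38)*(-6)) = √((-1*(-38))² + (1/(-16 - 17))²) + (1658 - (-38)*(-6)) = √(38² + (1/(-33))²) + (1658 - 1*228) = √(1444 + (-1/33)²) + (1658 - 228) = √(1444 + 1/1089) + 1430 = √(1572517/1089) + 1430 = √1572517/33 + 1430 = 1430 + √1572517/33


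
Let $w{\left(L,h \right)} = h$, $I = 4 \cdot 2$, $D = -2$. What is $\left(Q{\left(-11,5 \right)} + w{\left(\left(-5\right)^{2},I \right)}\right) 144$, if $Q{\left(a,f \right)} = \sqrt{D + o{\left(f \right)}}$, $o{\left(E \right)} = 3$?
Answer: $1296$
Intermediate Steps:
$Q{\left(a,f \right)} = 1$ ($Q{\left(a,f \right)} = \sqrt{-2 + 3} = \sqrt{1} = 1$)
$I = 8$
$\left(Q{\left(-11,5 \right)} + w{\left(\left(-5\right)^{2},I \right)}\right) 144 = \left(1 + 8\right) 144 = 9 \cdot 144 = 1296$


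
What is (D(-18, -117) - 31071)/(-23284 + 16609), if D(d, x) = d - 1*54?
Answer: 10381/2225 ≈ 4.6656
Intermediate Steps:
D(d, x) = -54 + d (D(d, x) = d - 54 = -54 + d)
(D(-18, -117) - 31071)/(-23284 + 16609) = ((-54 - 18) - 31071)/(-23284 + 16609) = (-72 - 31071)/(-6675) = -31143*(-1/6675) = 10381/2225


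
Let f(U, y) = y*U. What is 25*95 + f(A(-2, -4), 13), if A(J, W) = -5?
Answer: 2310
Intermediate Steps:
f(U, y) = U*y
25*95 + f(A(-2, -4), 13) = 25*95 - 5*13 = 2375 - 65 = 2310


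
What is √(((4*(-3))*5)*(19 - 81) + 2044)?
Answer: 2*√1441 ≈ 75.921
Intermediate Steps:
√(((4*(-3))*5)*(19 - 81) + 2044) = √(-12*5*(-62) + 2044) = √(-60*(-62) + 2044) = √(3720 + 2044) = √5764 = 2*√1441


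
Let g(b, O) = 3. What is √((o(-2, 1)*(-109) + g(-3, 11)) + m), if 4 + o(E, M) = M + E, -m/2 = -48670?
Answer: 4*√6118 ≈ 312.87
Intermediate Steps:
m = 97340 (m = -2*(-48670) = 97340)
o(E, M) = -4 + E + M (o(E, M) = -4 + (M + E) = -4 + (E + M) = -4 + E + M)
√((o(-2, 1)*(-109) + g(-3, 11)) + m) = √(((-4 - 2 + 1)*(-109) + 3) + 97340) = √((-5*(-109) + 3) + 97340) = √((545 + 3) + 97340) = √(548 + 97340) = √97888 = 4*√6118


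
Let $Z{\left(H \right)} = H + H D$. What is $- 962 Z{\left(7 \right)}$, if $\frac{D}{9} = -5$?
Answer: $296296$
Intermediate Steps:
$D = -45$ ($D = 9 \left(-5\right) = -45$)
$Z{\left(H \right)} = - 44 H$ ($Z{\left(H \right)} = H + H \left(-45\right) = H - 45 H = - 44 H$)
$- 962 Z{\left(7 \right)} = - 962 \left(\left(-44\right) 7\right) = \left(-962\right) \left(-308\right) = 296296$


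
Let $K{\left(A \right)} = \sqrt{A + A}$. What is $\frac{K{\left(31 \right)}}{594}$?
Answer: $\frac{\sqrt{62}}{594} \approx 0.013256$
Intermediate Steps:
$K{\left(A \right)} = \sqrt{2} \sqrt{A}$ ($K{\left(A \right)} = \sqrt{2 A} = \sqrt{2} \sqrt{A}$)
$\frac{K{\left(31 \right)}}{594} = \frac{\sqrt{2} \sqrt{31}}{594} = \sqrt{62} \cdot \frac{1}{594} = \frac{\sqrt{62}}{594}$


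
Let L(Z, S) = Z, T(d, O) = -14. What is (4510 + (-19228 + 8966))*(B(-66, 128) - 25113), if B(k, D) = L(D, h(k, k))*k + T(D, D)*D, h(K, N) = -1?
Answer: 203350456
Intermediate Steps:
B(k, D) = -14*D + D*k (B(k, D) = D*k - 14*D = -14*D + D*k)
(4510 + (-19228 + 8966))*(B(-66, 128) - 25113) = (4510 + (-19228 + 8966))*(128*(-14 - 66) - 25113) = (4510 - 10262)*(128*(-80) - 25113) = -5752*(-10240 - 25113) = -5752*(-35353) = 203350456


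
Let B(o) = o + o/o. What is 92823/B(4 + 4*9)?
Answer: 92823/41 ≈ 2264.0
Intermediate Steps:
B(o) = 1 + o (B(o) = o + 1 = 1 + o)
92823/B(4 + 4*9) = 92823/(1 + (4 + 4*9)) = 92823/(1 + (4 + 36)) = 92823/(1 + 40) = 92823/41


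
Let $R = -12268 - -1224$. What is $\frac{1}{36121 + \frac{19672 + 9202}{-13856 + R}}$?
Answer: $\frac{12450}{449692013} \approx 2.7686 \cdot 10^{-5}$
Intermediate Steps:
$R = -11044$ ($R = -12268 + 1224 = -11044$)
$\frac{1}{36121 + \frac{19672 + 9202}{-13856 + R}} = \frac{1}{36121 + \frac{19672 + 9202}{-13856 - 11044}} = \frac{1}{36121 + \frac{28874}{-24900}} = \frac{1}{36121 + 28874 \left(- \frac{1}{24900}\right)} = \frac{1}{36121 - \frac{14437}{12450}} = \frac{1}{\frac{449692013}{12450}} = \frac{12450}{449692013}$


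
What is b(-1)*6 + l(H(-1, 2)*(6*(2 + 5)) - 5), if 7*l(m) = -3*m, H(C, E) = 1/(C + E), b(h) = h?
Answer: -153/7 ≈ -21.857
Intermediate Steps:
l(m) = -3*m/7 (l(m) = (-3*m)/7 = -3*m/7)
b(-1)*6 + l(H(-1, 2)*(6*(2 + 5)) - 5) = -1*6 - 3*((6*(2 + 5))/(-1 + 2) - 5)/7 = -6 - 3*((6*7)/1 - 5)/7 = -6 - 3*(1*42 - 5)/7 = -6 - 3*(42 - 5)/7 = -6 - 3/7*37 = -6 - 111/7 = -153/7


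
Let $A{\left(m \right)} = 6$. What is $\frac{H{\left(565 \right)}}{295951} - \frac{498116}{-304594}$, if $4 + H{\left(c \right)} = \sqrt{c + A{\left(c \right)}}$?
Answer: $\frac{73708354970}{45072449447} + \frac{\sqrt{571}}{295951} \approx 1.6354$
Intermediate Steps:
$H{\left(c \right)} = -4 + \sqrt{6 + c}$ ($H{\left(c \right)} = -4 + \sqrt{c + 6} = -4 + \sqrt{6 + c}$)
$\frac{H{\left(565 \right)}}{295951} - \frac{498116}{-304594} = \frac{-4 + \sqrt{6 + 565}}{295951} - \frac{498116}{-304594} = \left(-4 + \sqrt{571}\right) \frac{1}{295951} - - \frac{249058}{152297} = \left(- \frac{4}{295951} + \frac{\sqrt{571}}{295951}\right) + \frac{249058}{152297} = \frac{73708354970}{45072449447} + \frac{\sqrt{571}}{295951}$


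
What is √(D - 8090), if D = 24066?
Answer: 2*√3994 ≈ 126.40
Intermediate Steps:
√(D - 8090) = √(24066 - 8090) = √15976 = 2*√3994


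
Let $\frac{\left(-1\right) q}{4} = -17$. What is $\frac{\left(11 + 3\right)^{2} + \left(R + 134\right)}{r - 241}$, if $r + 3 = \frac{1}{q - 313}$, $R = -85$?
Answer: $- \frac{60025}{59781} \approx -1.0041$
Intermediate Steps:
$q = 68$ ($q = \left(-4\right) \left(-17\right) = 68$)
$r = - \frac{736}{245}$ ($r = -3 + \frac{1}{68 - 313} = -3 + \frac{1}{-245} = -3 - \frac{1}{245} = - \frac{736}{245} \approx -3.0041$)
$\frac{\left(11 + 3\right)^{2} + \left(R + 134\right)}{r - 241} = \frac{\left(11 + 3\right)^{2} + \left(-85 + 134\right)}{- \frac{736}{245} - 241} = \frac{14^{2} + 49}{- \frac{59781}{245}} = \left(196 + 49\right) \left(- \frac{245}{59781}\right) = 245 \left(- \frac{245}{59781}\right) = - \frac{60025}{59781}$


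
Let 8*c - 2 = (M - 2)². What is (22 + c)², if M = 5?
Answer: 34969/64 ≈ 546.39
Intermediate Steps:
c = 11/8 (c = ¼ + (5 - 2)²/8 = ¼ + (⅛)*3² = ¼ + (⅛)*9 = ¼ + 9/8 = 11/8 ≈ 1.3750)
(22 + c)² = (22 + 11/8)² = (187/8)² = 34969/64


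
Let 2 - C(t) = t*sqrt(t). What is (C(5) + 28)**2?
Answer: 1025 - 300*sqrt(5) ≈ 354.18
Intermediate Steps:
C(t) = 2 - t**(3/2) (C(t) = 2 - t*sqrt(t) = 2 - t**(3/2))
(C(5) + 28)**2 = ((2 - 5**(3/2)) + 28)**2 = ((2 - 5*sqrt(5)) + 28)**2 = (30 - 5*sqrt(5))**2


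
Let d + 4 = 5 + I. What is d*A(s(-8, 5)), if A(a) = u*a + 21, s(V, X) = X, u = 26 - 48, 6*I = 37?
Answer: -3827/6 ≈ -637.83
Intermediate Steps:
I = 37/6 (I = (1/6)*37 = 37/6 ≈ 6.1667)
u = -22
A(a) = 21 - 22*a (A(a) = -22*a + 21 = 21 - 22*a)
d = 43/6 (d = -4 + (5 + 37/6) = -4 + 67/6 = 43/6 ≈ 7.1667)
d*A(s(-8, 5)) = 43*(21 - 22*5)/6 = 43*(21 - 110)/6 = (43/6)*(-89) = -3827/6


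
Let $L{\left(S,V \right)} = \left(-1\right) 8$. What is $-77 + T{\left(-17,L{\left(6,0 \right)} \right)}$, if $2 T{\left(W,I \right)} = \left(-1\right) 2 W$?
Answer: $-60$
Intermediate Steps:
$L{\left(S,V \right)} = -8$
$T{\left(W,I \right)} = - W$ ($T{\left(W,I \right)} = \frac{\left(-1\right) 2 W}{2} = \frac{\left(-2\right) W}{2} = - W$)
$-77 + T{\left(-17,L{\left(6,0 \right)} \right)} = -77 - -17 = -77 + 17 = -60$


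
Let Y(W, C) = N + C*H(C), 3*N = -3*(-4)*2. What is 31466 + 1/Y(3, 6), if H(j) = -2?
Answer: 125863/4 ≈ 31466.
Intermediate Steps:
N = 8 (N = (-3*(-4)*2)/3 = (12*2)/3 = (⅓)*24 = 8)
Y(W, C) = 8 - 2*C (Y(W, C) = 8 + C*(-2) = 8 - 2*C)
31466 + 1/Y(3, 6) = 31466 + 1/(8 - 2*6) = 31466 + 1/(8 - 12) = 31466 + 1/(-4) = 31466 - ¼ = 125863/4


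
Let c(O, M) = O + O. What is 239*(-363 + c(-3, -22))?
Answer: -88191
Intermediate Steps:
c(O, M) = 2*O
239*(-363 + c(-3, -22)) = 239*(-363 + 2*(-3)) = 239*(-363 - 6) = 239*(-369) = -88191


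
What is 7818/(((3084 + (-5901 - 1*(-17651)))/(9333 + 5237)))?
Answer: 56954130/7417 ≈ 7678.9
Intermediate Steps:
7818/(((3084 + (-5901 - 1*(-17651)))/(9333 + 5237))) = 7818/(((3084 + (-5901 + 17651))/14570)) = 7818/(((3084 + 11750)*(1/14570))) = 7818/((14834*(1/14570))) = 7818/(7417/7285) = 7818*(7285/7417) = 56954130/7417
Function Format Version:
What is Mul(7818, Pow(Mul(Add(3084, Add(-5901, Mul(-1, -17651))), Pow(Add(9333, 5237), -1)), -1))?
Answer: Rational(56954130, 7417) ≈ 7678.9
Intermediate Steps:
Mul(7818, Pow(Mul(Add(3084, Add(-5901, Mul(-1, -17651))), Pow(Add(9333, 5237), -1)), -1)) = Mul(7818, Pow(Mul(Add(3084, Add(-5901, 17651)), Pow(14570, -1)), -1)) = Mul(7818, Pow(Mul(Add(3084, 11750), Rational(1, 14570)), -1)) = Mul(7818, Pow(Mul(14834, Rational(1, 14570)), -1)) = Mul(7818, Pow(Rational(7417, 7285), -1)) = Mul(7818, Rational(7285, 7417)) = Rational(56954130, 7417)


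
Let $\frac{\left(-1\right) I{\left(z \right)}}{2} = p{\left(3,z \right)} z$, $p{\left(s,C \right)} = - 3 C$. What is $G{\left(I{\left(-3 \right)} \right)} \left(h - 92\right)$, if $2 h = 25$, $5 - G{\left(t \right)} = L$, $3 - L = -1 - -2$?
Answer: $- \frac{477}{2} \approx -238.5$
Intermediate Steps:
$I{\left(z \right)} = 6 z^{2}$ ($I{\left(z \right)} = - 2 - 3 z z = - 2 \left(- 3 z^{2}\right) = 6 z^{2}$)
$L = 2$ ($L = 3 - \left(-1 - -2\right) = 3 - \left(-1 + 2\right) = 3 - 1 = 2$)
$G{\left(t \right)} = 3$ ($G{\left(t \right)} = 5 - 2 = 3$)
$h = \frac{25}{2}$ ($h = \frac{1}{2} \cdot 25 = \frac{25}{2} \approx 12.5$)
$G{\left(I{\left(-3 \right)} \right)} \left(h - 92\right) = 3 \left(\frac{25}{2} - 92\right) = 3 \left(- \frac{159}{2}\right) = - \frac{477}{2}$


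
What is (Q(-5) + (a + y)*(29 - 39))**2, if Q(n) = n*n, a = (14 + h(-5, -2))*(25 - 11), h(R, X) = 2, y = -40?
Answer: 3294225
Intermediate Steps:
a = 224 (a = (14 + 2)*(25 - 11) = 16*14 = 224)
Q(n) = n**2
(Q(-5) + (a + y)*(29 - 39))**2 = ((-5)**2 + (224 - 40)*(29 - 39))**2 = (25 + 184*(-10))**2 = (25 - 1840)**2 = (-1815)**2 = 3294225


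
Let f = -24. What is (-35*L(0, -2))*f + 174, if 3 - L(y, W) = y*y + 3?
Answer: 174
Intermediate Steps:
L(y, W) = -y**2 (L(y, W) = 3 - (y*y + 3) = 3 - (y**2 + 3) = 3 - (3 + y**2) = 3 + (-3 - y**2) = -y**2)
(-35*L(0, -2))*f + 174 = -(-35)*0**2*(-24) + 174 = -(-35)*0*(-24) + 174 = -35*0*(-24) + 174 = 0*(-24) + 174 = 0 + 174 = 174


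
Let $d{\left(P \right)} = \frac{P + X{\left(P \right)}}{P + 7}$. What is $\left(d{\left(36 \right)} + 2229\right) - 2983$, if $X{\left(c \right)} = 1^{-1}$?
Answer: $- \frac{32385}{43} \approx -753.14$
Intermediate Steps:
$X{\left(c \right)} = 1$
$d{\left(P \right)} = \frac{1 + P}{7 + P}$ ($d{\left(P \right)} = \frac{P + 1}{P + 7} = \frac{1 + P}{7 + P}$)
$\left(d{\left(36 \right)} + 2229\right) - 2983 = \left(\frac{1 + 36}{7 + 36} + 2229\right) - 2983 = \left(\frac{1}{43} \cdot 37 + 2229\right) - 2983 = \left(\frac{37}{43} + 2229\right) - 2983 = \frac{95884}{43} - 2983 = - \frac{32385}{43}$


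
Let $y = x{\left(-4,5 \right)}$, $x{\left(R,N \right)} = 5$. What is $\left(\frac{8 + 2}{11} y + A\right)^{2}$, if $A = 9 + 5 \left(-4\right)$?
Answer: $\frac{5041}{121} \approx 41.661$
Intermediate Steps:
$A = -11$ ($A = 9 - 20 = -11$)
$y = 5$
$\left(\frac{8 + 2}{11} y + A\right)^{2} = \left(\frac{8 + 2}{11} \cdot 5 - 11\right)^{2} = \left(10 \cdot \frac{1}{11} \cdot 5 - 11\right)^{2} = \left(\frac{10}{11} \cdot 5 - 11\right)^{2} = \left(\frac{50}{11} - 11\right)^{2} = \left(- \frac{71}{11}\right)^{2} = \frac{5041}{121}$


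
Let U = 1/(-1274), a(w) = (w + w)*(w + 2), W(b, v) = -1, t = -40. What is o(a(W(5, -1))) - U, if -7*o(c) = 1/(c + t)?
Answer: 8/1911 ≈ 0.0041863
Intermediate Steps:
a(w) = 2*w*(2 + w) (a(w) = (2*w)*(2 + w) = 2*w*(2 + w))
o(c) = -1/(7*(-40 + c)) (o(c) = -1/(7*(c - 40)) = -1/(7*(-40 + c)))
U = -1/1274 ≈ -0.00078493
o(a(W(5, -1))) - U = -1/(-280 + 7*(2*(-1)*(2 - 1))) - 1*(-1/1274) = -1/(-280 + 7*(2*(-1)*1)) + 1/1274 = -1/(-280 + 7*(-2)) + 1/1274 = -1/(-280 - 14) + 1/1274 = -1/(-294) + 1/1274 = -1*(-1/294) + 1/1274 = 1/294 + 1/1274 = 8/1911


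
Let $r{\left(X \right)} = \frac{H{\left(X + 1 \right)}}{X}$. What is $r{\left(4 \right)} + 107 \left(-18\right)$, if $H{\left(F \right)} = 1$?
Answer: $- \frac{7703}{4} \approx -1925.8$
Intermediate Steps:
$r{\left(X \right)} = \frac{1}{X}$ ($r{\left(X \right)} = 1 \frac{1}{X} = \frac{1}{X}$)
$r{\left(4 \right)} + 107 \left(-18\right) = \frac{1}{4} + 107 \left(-18\right) = \frac{1}{4} - 1926 = - \frac{7703}{4}$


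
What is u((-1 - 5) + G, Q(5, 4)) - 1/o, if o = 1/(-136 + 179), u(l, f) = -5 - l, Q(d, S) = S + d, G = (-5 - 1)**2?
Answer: -78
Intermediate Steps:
G = 36 (G = (-6)**2 = 36)
o = 1/43 ≈ 0.023256
u((-1 - 5) + G, Q(5, 4)) - 1/o = (-5 - ((-1 - 5) + 36)) - 1/1/43 = (-5 - (-6 + 36)) - 1*43 = (-5 - 1*30) - 43 = (-5 - 30) - 43 = -35 - 43 = -78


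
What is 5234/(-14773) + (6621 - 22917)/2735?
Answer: -255055798/40404155 ≈ -6.3126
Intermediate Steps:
5234/(-14773) + (6621 - 22917)/2735 = 5234*(-1/14773) - 16296*1/2735 = -5234/14773 - 16296/2735 = -255055798/40404155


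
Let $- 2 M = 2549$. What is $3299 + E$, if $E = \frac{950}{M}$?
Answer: $\frac{8407251}{2549} \approx 3298.3$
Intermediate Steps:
$M = - \frac{2549}{2}$ ($M = \left(- \frac{1}{2}\right) 2549 = - \frac{2549}{2} \approx -1274.5$)
$E = - \frac{1900}{2549}$ ($E = \frac{950}{- \frac{2549}{2}} = 950 \left(- \frac{2}{2549}\right) = - \frac{1900}{2549} \approx -0.74539$)
$3299 + E = 3299 - \frac{1900}{2549} = \frac{8407251}{2549}$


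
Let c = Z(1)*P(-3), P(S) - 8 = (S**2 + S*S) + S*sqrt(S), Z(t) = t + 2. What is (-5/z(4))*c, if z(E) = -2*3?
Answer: 65 - 15*I*sqrt(3)/2 ≈ 65.0 - 12.99*I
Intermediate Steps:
z(E) = -6
Z(t) = 2 + t
P(S) = 8 + S**(3/2) + 2*S**2 (P(S) = 8 + ((S**2 + S*S) + S*sqrt(S)) = 8 + ((S**2 + S**2) + S**(3/2)) = 8 + (2*S**2 + S**(3/2)) = 8 + (S**(3/2) + 2*S**2) = 8 + S**(3/2) + 2*S**2)
c = 78 - 9*I*sqrt(3) (c = (2 + 1)*(8 + (-3)**(3/2) + 2*(-3)**2) = 3*(8 - 3*I*sqrt(3) + 2*9) = 3*(8 - 3*I*sqrt(3) + 18) = 3*(26 - 3*I*sqrt(3)) = 78 - 9*I*sqrt(3) ≈ 78.0 - 15.588*I)
(-5/z(4))*c = (-5/(-6))*(78 - 9*I*sqrt(3)) = (-5*(-1/6))*(78 - 9*I*sqrt(3)) = 5*(78 - 9*I*sqrt(3))/6 = 65 - 15*I*sqrt(3)/2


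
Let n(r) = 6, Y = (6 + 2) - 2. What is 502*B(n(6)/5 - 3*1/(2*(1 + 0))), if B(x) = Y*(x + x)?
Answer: -9036/5 ≈ -1807.2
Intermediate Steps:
Y = 6 (Y = 8 - 2 = 6)
B(x) = 12*x (B(x) = 6*(x + x) = 6*(2*x) = 12*x)
502*B(n(6)/5 - 3*1/(2*(1 + 0))) = 502*(12*(6/5 - 3*1/(2*(1 + 0)))) = 502*(12*(6*(1/5) - 3/(2*1))) = 502*(12*(6/5 - 3/2)) = 502*(12*(-3/10)) = 502*(-18/5) = -9036/5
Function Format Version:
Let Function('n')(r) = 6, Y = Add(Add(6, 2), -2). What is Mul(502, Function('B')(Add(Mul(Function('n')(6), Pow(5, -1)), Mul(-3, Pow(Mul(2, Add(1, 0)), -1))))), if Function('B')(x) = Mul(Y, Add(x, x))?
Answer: Rational(-9036, 5) ≈ -1807.2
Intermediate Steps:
Y = 6 (Y = Add(8, -2) = 6)
Function('B')(x) = Mul(12, x) (Function('B')(x) = Mul(6, Add(x, x)) = Mul(6, Mul(2, x)) = Mul(12, x))
Mul(502, Function('B')(Add(Mul(Function('n')(6), Pow(5, -1)), Mul(-3, Pow(Mul(2, Add(1, 0)), -1))))) = Mul(502, Mul(12, Add(Mul(6, Pow(5, -1)), Mul(-3, Pow(Mul(2, Add(1, 0)), -1))))) = Mul(502, Mul(12, Add(Mul(6, Rational(1, 5)), Mul(-3, Pow(Mul(2, 1), -1))))) = Mul(502, Mul(12, Add(Rational(6, 5), Mul(-3, Pow(2, -1))))) = Mul(502, Mul(12, Add(Rational(6, 5), Mul(-3, Rational(1, 2))))) = Mul(502, Mul(12, Add(Rational(6, 5), Rational(-3, 2)))) = Mul(502, Mul(12, Rational(-3, 10))) = Mul(502, Rational(-18, 5)) = Rational(-9036, 5)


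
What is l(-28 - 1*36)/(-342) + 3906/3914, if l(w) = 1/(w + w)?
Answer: 4499815/4508928 ≈ 0.99798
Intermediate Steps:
l(w) = 1/(2*w)
l(-28 - 1*36)/(-342) + 3906/3914 = (1/(2*(-28 - 1*36)))/(-342) + 3906/3914 = (1/(2*(-28 - 36)))*(-1/342) + 3906*(1/3914) = ((½)/(-64))*(-1/342) + 1953/1957 = ((½)*(-1/64))*(-1/342) + 1953/1957 = -1/128*(-1/342) + 1953/1957 = 1/43776 + 1953/1957 = 4499815/4508928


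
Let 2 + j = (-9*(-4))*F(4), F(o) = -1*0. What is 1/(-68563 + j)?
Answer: -1/68565 ≈ -1.4585e-5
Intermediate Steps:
F(o) = 0
j = -2 (j = -2 - 9*(-4)*0 = -2 + 36*0 = -2 + 0 = -2)
1/(-68563 + j) = 1/(-68563 - 2) = 1/(-68565) = -1/68565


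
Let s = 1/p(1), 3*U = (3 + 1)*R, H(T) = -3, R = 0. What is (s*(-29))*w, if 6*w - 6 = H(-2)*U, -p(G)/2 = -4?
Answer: -29/8 ≈ -3.6250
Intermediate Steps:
p(G) = 8 (p(G) = -2*(-4) = 8)
U = 0 (U = ((3 + 1)*0)/3 = (4*0)/3 = (⅓)*0 = 0)
s = ⅛ (s = 1/8 = ⅛ ≈ 0.12500)
w = 1 (w = 1 + (-3*0)/6 = 1 + (⅙)*0 = 1 + 0 = 1)
(s*(-29))*w = ((⅛)*(-29))*1 = -29/8*1 = -29/8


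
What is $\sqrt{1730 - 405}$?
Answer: $5 \sqrt{53} \approx 36.401$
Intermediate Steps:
$\sqrt{1730 - 405} = \sqrt{1325} = 5 \sqrt{53}$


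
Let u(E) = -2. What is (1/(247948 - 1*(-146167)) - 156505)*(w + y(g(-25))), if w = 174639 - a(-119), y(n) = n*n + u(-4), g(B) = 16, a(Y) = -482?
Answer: -2163459955195550/78823 ≈ -2.7447e+10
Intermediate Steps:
y(n) = -2 + n² (y(n) = n*n - 2 = n² - 2 = -2 + n²)
w = 175121 (w = 174639 - 1*(-482) = 174639 + 482 = 175121)
(1/(247948 - 1*(-146167)) - 156505)*(w + y(g(-25))) = (1/(247948 - 1*(-146167)) - 156505)*(175121 + (-2 + 16²)) = (1/(247948 + 146167) - 156505)*(175121 + (-2 + 256)) = (1/394115 - 156505)*(175121 + 254) = (1/394115 - 156505)*175375 = -61680968074/394115*175375 = -2163459955195550/78823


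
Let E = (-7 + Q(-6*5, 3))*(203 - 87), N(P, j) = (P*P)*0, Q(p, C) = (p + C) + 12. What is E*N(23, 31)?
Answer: 0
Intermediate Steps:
Q(p, C) = 12 + C + p (Q(p, C) = (C + p) + 12 = 12 + C + p)
N(P, j) = 0 (N(P, j) = P**2*0 = 0)
E = -2552 (E = (-7 + (12 + 3 - 6*5))*(203 - 87) = (-7 + (12 + 3 - 30))*116 = (-7 - 15)*116 = -22*116 = -2552)
E*N(23, 31) = -2552*0 = 0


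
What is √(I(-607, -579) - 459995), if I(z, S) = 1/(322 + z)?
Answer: 4*I*√2335193385/285 ≈ 678.23*I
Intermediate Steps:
√(I(-607, -579) - 459995) = √(1/(322 - 607) - 459995) = √(1/(-285) - 459995) = √(-1/285 - 459995) = √(-131098576/285) = 4*I*√2335193385/285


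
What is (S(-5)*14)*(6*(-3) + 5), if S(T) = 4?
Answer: -728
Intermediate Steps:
(S(-5)*14)*(6*(-3) + 5) = (4*14)*(6*(-3) + 5) = 56*(-18 + 5) = 56*(-13) = -728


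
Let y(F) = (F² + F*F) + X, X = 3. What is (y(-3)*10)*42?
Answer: 8820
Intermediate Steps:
y(F) = 3 + 2*F² (y(F) = (F² + F*F) + 3 = (F² + F²) + 3 = 2*F² + 3 = 3 + 2*F²)
(y(-3)*10)*42 = ((3 + 2*(-3)²)*10)*42 = ((3 + 2*9)*10)*42 = ((3 + 18)*10)*42 = (21*10)*42 = 210*42 = 8820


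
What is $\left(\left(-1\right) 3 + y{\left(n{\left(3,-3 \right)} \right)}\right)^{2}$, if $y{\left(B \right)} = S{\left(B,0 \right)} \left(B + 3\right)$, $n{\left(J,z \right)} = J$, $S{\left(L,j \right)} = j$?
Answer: $9$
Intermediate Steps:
$y{\left(B \right)} = 0$ ($y{\left(B \right)} = 0 \left(B + 3\right) = 0 \left(3 + B\right) = 0$)
$\left(\left(-1\right) 3 + y{\left(n{\left(3,-3 \right)} \right)}\right)^{2} = \left(\left(-1\right) 3 + 0\right)^{2} = \left(-3 + 0\right)^{2} = \left(-3\right)^{2} = 9$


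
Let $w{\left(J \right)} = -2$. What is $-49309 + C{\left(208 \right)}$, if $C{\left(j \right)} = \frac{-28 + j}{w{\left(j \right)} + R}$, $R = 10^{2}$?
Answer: $- \frac{2416051}{49} \approx -49307.0$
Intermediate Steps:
$R = 100$
$C{\left(j \right)} = - \frac{2}{7} + \frac{j}{98}$ ($C{\left(j \right)} = \frac{-28 + j}{-2 + 100} = \frac{-28 + j}{98} = \left(-28 + j\right) \frac{1}{98} = - \frac{2}{7} + \frac{j}{98}$)
$-49309 + C{\left(208 \right)} = -49309 + \left(- \frac{2}{7} + \frac{1}{98} \cdot 208\right) = -49309 + \left(- \frac{2}{7} + \frac{104}{49}\right) = -49309 + \frac{90}{49} = - \frac{2416051}{49}$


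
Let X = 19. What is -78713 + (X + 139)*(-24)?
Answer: -82505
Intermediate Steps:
-78713 + (X + 139)*(-24) = -78713 + (19 + 139)*(-24) = -78713 + 158*(-24) = -78713 - 3792 = -82505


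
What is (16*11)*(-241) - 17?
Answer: -42433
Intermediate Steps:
(16*11)*(-241) - 17 = 176*(-241) - 17 = -42416 - 17 = -42433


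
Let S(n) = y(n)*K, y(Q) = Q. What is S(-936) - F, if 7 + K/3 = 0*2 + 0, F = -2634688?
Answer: 2654344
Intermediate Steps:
K = -21 (K = -21 + 3*(0*2 + 0) = -21 + 3*(0 + 0) = -21 + 3*0 = -21 + 0 = -21)
S(n) = -21*n (S(n) = n*(-21) = -21*n)
S(-936) - F = -21*(-936) - 1*(-2634688) = 19656 + 2634688 = 2654344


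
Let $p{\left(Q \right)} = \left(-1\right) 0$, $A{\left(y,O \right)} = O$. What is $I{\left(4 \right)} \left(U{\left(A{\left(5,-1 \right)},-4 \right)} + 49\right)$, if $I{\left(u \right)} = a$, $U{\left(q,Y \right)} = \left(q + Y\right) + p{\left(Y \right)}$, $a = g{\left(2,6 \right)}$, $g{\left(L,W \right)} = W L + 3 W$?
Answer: $1320$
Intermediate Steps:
$g{\left(L,W \right)} = 3 W + L W$ ($g{\left(L,W \right)} = L W + 3 W = 3 W + L W$)
$p{\left(Q \right)} = 0$
$a = 30$ ($a = 6 \left(3 + 2\right) = 6 \cdot 5 = 30$)
$U{\left(q,Y \right)} = Y + q$ ($U{\left(q,Y \right)} = \left(q + Y\right) + 0 = \left(Y + q\right) + 0 = Y + q$)
$I{\left(u \right)} = 30$
$I{\left(4 \right)} \left(U{\left(A{\left(5,-1 \right)},-4 \right)} + 49\right) = 30 \left(\left(-4 - 1\right) + 49\right) = 30 \left(-5 + 49\right) = 30 \cdot 44 = 1320$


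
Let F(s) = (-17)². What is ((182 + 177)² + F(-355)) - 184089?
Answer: -54919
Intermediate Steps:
F(s) = 289
((182 + 177)² + F(-355)) - 184089 = ((182 + 177)² + 289) - 184089 = (359² + 289) - 184089 = (128881 + 289) - 184089 = 129170 - 184089 = -54919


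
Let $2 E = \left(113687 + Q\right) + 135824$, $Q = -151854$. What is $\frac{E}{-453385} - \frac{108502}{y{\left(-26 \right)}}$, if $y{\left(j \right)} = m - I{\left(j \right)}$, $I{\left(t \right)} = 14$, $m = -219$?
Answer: $\frac{98363604459}{211277410} \approx 465.57$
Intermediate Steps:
$E = \frac{97657}{2}$ ($E = \frac{\left(113687 - 151854\right) + 135824}{2} = \frac{-38167 + 135824}{2} = \frac{1}{2} \cdot 97657 = \frac{97657}{2} \approx 48829.0$)
$y{\left(j \right)} = -233$ ($y{\left(j \right)} = -219 - 14 = -233$)
$\frac{E}{-453385} - \frac{108502}{y{\left(-26 \right)}} = \frac{97657}{2 \left(-453385\right)} - \frac{108502}{-233} = \frac{97657}{2} \left(- \frac{1}{453385}\right) - - \frac{108502}{233} = - \frac{97657}{906770} + \frac{108502}{233} = \frac{98363604459}{211277410}$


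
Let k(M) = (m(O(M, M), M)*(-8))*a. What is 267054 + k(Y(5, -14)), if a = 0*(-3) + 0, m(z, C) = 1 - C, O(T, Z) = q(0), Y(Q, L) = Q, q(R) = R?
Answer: 267054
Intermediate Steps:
O(T, Z) = 0
a = 0 (a = 0 + 0 = 0)
k(M) = 0 (k(M) = ((1 - M)*(-8))*0 = (-8 + 8*M)*0 = 0)
267054 + k(Y(5, -14)) = 267054 + 0 = 267054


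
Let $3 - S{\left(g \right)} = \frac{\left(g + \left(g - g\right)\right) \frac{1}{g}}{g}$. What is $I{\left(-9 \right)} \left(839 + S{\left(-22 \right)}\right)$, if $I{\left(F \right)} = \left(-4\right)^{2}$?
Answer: $\frac{148200}{11} \approx 13473.0$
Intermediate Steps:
$I{\left(F \right)} = 16$
$S{\left(g \right)} = 3 - \frac{1}{g}$ ($S{\left(g \right)} = 3 - \frac{\left(g + \left(g - g\right)\right) \frac{1}{g}}{g} = 3 - \frac{\left(g + 0\right) \frac{1}{g}}{g} = 3 - \frac{g \frac{1}{g}}{g} = 3 - 1 \frac{1}{g} = 3 - \frac{1}{g}$)
$I{\left(-9 \right)} \left(839 + S{\left(-22 \right)}\right) = 16 \left(839 + \left(3 - \frac{1}{-22}\right)\right) = 16 \left(839 + \left(3 - - \frac{1}{22}\right)\right) = 16 \left(839 + \left(3 + \frac{1}{22}\right)\right) = 16 \left(839 + \frac{67}{22}\right) = 16 \cdot \frac{18525}{22} = \frac{148200}{11}$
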